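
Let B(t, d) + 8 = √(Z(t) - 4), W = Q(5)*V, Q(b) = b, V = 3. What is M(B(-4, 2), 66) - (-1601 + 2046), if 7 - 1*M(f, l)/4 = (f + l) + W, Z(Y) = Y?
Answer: -709 - 8*I*√2 ≈ -709.0 - 11.314*I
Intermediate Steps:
W = 15 (W = 5*3 = 15)
B(t, d) = -8 + √(-4 + t) (B(t, d) = -8 + √(t - 4) = -8 + √(-4 + t))
M(f, l) = -32 - 4*f - 4*l (M(f, l) = 28 - 4*((f + l) + 15) = 28 - 4*(15 + f + l) = 28 + (-60 - 4*f - 4*l) = -32 - 4*f - 4*l)
M(B(-4, 2), 66) - (-1601 + 2046) = (-32 - 4*(-8 + √(-4 - 4)) - 4*66) - (-1601 + 2046) = (-32 - 4*(-8 + √(-8)) - 264) - 1*445 = (-32 - 4*(-8 + 2*I*√2) - 264) - 445 = (-32 + (32 - 8*I*√2) - 264) - 445 = (-264 - 8*I*√2) - 445 = -709 - 8*I*√2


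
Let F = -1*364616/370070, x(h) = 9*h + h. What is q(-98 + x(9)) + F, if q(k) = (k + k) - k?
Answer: -1662588/185035 ≈ -8.9853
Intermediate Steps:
x(h) = 10*h
q(k) = k (q(k) = 2*k - k = k)
F = -182308/185035 (F = -364616*1/370070 = -182308/185035 ≈ -0.98526)
q(-98 + x(9)) + F = (-98 + 10*9) - 182308/185035 = (-98 + 90) - 182308/185035 = -8 - 182308/185035 = -1662588/185035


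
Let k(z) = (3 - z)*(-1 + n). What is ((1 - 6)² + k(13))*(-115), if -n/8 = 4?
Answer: -40825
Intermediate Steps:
n = -32 (n = -8*4 = -32)
k(z) = -99 + 33*z (k(z) = (3 - z)*(-1 - 32) = (3 - z)*(-33) = -99 + 33*z)
((1 - 6)² + k(13))*(-115) = ((1 - 6)² + (-99 + 33*13))*(-115) = ((-5)² + (-99 + 429))*(-115) = (25 + 330)*(-115) = 355*(-115) = -40825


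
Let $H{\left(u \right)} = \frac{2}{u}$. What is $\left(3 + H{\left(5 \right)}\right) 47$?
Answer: $\frac{799}{5} \approx 159.8$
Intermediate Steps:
$\left(3 + H{\left(5 \right)}\right) 47 = \left(3 + \frac{2}{5}\right) 47 = \frac{17}{5} \cdot 47 = \frac{799}{5}$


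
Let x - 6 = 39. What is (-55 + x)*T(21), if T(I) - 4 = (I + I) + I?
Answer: -670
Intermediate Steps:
x = 45 (x = 6 + 39 = 45)
T(I) = 4 + 3*I (T(I) = 4 + ((I + I) + I) = 4 + (2*I + I) = 4 + 3*I)
(-55 + x)*T(21) = (-55 + 45)*(4 + 3*21) = -10*(4 + 63) = -10*67 = -670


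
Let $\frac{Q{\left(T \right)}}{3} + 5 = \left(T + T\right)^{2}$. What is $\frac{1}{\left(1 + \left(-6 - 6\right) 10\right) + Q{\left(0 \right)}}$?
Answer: $- \frac{1}{134} \approx -0.0074627$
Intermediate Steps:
$Q{\left(T \right)} = -15 + 12 T^{2}$ ($Q{\left(T \right)} = -15 + 3 \left(T + T\right)^{2} = -15 + 3 \left(2 T\right)^{2} = -15 + 3 \cdot 4 T^{2} = -15 + 12 T^{2}$)
$\frac{1}{\left(1 + \left(-6 - 6\right) 10\right) + Q{\left(0 \right)}} = \frac{1}{\left(1 + \left(-6 - 6\right) 10\right) - \left(15 - 12 \cdot 0^{2}\right)} = \frac{1}{\left(1 + \left(-6 - 6\right) 10\right) + \left(-15 + 12 \cdot 0\right)} = \frac{1}{\left(1 - 120\right) + \left(-15 + 0\right)} = \frac{1}{\left(1 - 120\right) - 15} = \frac{1}{-119 - 15} = \frac{1}{-134} = - \frac{1}{134}$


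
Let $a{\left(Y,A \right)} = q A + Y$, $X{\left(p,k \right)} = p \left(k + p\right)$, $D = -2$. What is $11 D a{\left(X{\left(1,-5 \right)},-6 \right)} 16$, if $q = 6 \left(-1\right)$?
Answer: $-11264$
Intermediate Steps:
$q = -6$
$a{\left(Y,A \right)} = Y - 6 A$ ($a{\left(Y,A \right)} = - 6 A + Y = Y - 6 A$)
$11 D a{\left(X{\left(1,-5 \right)},-6 \right)} 16 = 11 \left(-2\right) \left(1 \left(-5 + 1\right) - -36\right) 16 = - 22 \left(1 \left(-4\right) + 36\right) 16 = - 22 \left(-4 + 36\right) 16 = \left(-22\right) 32 \cdot 16 = \left(-704\right) 16 = -11264$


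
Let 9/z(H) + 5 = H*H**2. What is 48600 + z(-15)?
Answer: 164267991/3380 ≈ 48600.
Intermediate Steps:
z(H) = 9/(-5 + H**3) (z(H) = 9/(-5 + H*H**2) = 9/(-5 + H**3))
48600 + z(-15) = 48600 + 9/(-5 + (-15)**3) = 48600 + 9/(-5 - 3375) = 48600 + 9/(-3380) = 48600 + 9*(-1/3380) = 48600 - 9/3380 = 164267991/3380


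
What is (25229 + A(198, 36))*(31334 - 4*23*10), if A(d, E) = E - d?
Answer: 762387738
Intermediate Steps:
(25229 + A(198, 36))*(31334 - 4*23*10) = (25229 + (36 - 1*198))*(31334 - 4*23*10) = (25229 + (36 - 198))*(31334 - 92*10) = (25229 - 162)*(31334 - 920) = 25067*30414 = 762387738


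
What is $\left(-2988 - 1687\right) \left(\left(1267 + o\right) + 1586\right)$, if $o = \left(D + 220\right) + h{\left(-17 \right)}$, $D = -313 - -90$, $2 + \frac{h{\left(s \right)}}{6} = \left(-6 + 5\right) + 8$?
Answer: $-13464000$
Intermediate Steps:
$h{\left(s \right)} = 30$ ($h{\left(s \right)} = -12 + 6 \left(\left(-6 + 5\right) + 8\right) = -12 + 6 \left(-1 + 8\right) = -12 + 6 \cdot 7 = -12 + 42 = 30$)
$D = -223$ ($D = -313 + 90 = -223$)
$o = 27$ ($o = \left(-223 + 220\right) + 30 = -3 + 30 = 27$)
$\left(-2988 - 1687\right) \left(\left(1267 + o\right) + 1586\right) = \left(-2988 - 1687\right) \left(\left(1267 + 27\right) + 1586\right) = - 4675 \left(1294 + 1586\right) = \left(-4675\right) 2880 = -13464000$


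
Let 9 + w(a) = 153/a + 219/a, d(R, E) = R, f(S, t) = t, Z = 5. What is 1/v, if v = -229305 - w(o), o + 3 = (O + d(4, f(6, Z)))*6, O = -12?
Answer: -17/3897908 ≈ -4.3613e-6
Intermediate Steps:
o = -51 (o = -3 + (-12 + 4)*6 = -3 - 8*6 = -3 - 48 = -51)
w(a) = -9 + 372/a (w(a) = -9 + (153/a + 219/a) = -9 + 372/a)
v = -3897908/17 (v = -229305 - (-9 + 372/(-51)) = -229305 - (-9 + 372*(-1/51)) = -229305 - (-9 - 124/17) = -229305 - 1*(-277/17) = -229305 + 277/17 = -3897908/17 ≈ -2.2929e+5)
1/v = 1/(-3897908/17) = -17/3897908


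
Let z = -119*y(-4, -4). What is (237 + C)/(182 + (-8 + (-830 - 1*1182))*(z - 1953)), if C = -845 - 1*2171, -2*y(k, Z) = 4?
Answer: -397/494926 ≈ -0.00080214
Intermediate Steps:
y(k, Z) = -2 (y(k, Z) = -½*4 = -2)
z = 238 (z = -119*(-2) = 238)
C = -3016 (C = -845 - 2171 = -3016)
(237 + C)/(182 + (-8 + (-830 - 1*1182))*(z - 1953)) = (237 - 3016)/(182 + (-8 + (-830 - 1*1182))*(238 - 1953)) = -2779/(182 + (-8 + (-830 - 1182))*(-1715)) = -2779/(182 + (-8 - 2012)*(-1715)) = -2779/(182 - 2020*(-1715)) = -2779/(182 + 3464300) = -2779/3464482 = -2779*1/3464482 = -397/494926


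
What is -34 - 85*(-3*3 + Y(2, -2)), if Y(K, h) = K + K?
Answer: 391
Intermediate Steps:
Y(K, h) = 2*K
-34 - 85*(-3*3 + Y(2, -2)) = -34 - 85*(-3*3 + 2*2) = -34 - 85*(-9 + 4) = -34 - 85*(-5) = -34 + 425 = 391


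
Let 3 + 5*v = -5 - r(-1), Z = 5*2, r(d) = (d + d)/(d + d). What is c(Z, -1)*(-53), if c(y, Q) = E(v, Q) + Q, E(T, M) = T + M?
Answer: 1007/5 ≈ 201.40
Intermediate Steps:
r(d) = 1 (r(d) = (2*d)/((2*d)) = (2*d)*(1/(2*d)) = 1)
Z = 10
v = -9/5 (v = -⅗ + (-5 - 1*1)/5 = -⅗ + (-5 - 1)/5 = -⅗ + (⅕)*(-6) = -⅗ - 6/5 = -9/5 ≈ -1.8000)
E(T, M) = M + T
c(y, Q) = -9/5 + 2*Q (c(y, Q) = (Q - 9/5) + Q = (-9/5 + Q) + Q = -9/5 + 2*Q)
c(Z, -1)*(-53) = (-9/5 + 2*(-1))*(-53) = (-9/5 - 2)*(-53) = -19/5*(-53) = 1007/5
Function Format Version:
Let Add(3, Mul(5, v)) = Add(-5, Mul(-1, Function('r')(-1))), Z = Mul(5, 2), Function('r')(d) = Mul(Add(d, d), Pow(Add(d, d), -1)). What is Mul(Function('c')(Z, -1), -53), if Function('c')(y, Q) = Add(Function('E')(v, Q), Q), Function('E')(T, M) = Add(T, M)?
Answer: Rational(1007, 5) ≈ 201.40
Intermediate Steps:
Function('r')(d) = 1 (Function('r')(d) = Mul(Mul(2, d), Pow(Mul(2, d), -1)) = Mul(Mul(2, d), Mul(Rational(1, 2), Pow(d, -1))) = 1)
Z = 10
v = Rational(-9, 5) (v = Add(Rational(-3, 5), Mul(Rational(1, 5), Add(-5, Mul(-1, 1)))) = Add(Rational(-3, 5), Mul(Rational(1, 5), Add(-5, -1))) = Add(Rational(-3, 5), Mul(Rational(1, 5), -6)) = Add(Rational(-3, 5), Rational(-6, 5)) = Rational(-9, 5) ≈ -1.8000)
Function('E')(T, M) = Add(M, T)
Function('c')(y, Q) = Add(Rational(-9, 5), Mul(2, Q)) (Function('c')(y, Q) = Add(Add(Q, Rational(-9, 5)), Q) = Add(Add(Rational(-9, 5), Q), Q) = Add(Rational(-9, 5), Mul(2, Q)))
Mul(Function('c')(Z, -1), -53) = Mul(Add(Rational(-9, 5), Mul(2, -1)), -53) = Mul(Add(Rational(-9, 5), -2), -53) = Mul(Rational(-19, 5), -53) = Rational(1007, 5)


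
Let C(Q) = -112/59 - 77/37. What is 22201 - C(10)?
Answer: 48473470/2183 ≈ 22205.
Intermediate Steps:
C(Q) = -8687/2183 (C(Q) = -112*1/59 - 77*1/37 = -112/59 - 77/37 = -8687/2183)
22201 - C(10) = 22201 - 1*(-8687/2183) = 22201 + 8687/2183 = 48473470/2183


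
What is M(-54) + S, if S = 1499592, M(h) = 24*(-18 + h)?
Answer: 1497864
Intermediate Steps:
M(h) = -432 + 24*h
M(-54) + S = (-432 + 24*(-54)) + 1499592 = (-432 - 1296) + 1499592 = -1728 + 1499592 = 1497864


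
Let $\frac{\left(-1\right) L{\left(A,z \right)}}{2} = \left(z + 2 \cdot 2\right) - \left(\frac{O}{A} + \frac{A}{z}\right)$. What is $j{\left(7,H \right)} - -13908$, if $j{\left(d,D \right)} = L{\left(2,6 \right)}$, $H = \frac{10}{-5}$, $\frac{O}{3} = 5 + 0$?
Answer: $\frac{41711}{3} \approx 13904.0$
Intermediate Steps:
$O = 15$ ($O = 3 \left(5 + 0\right) = 3 \cdot 5 = 15$)
$L{\left(A,z \right)} = -8 - 2 z + \frac{30}{A} + \frac{2 A}{z}$ ($L{\left(A,z \right)} = - 2 \left(\left(z + 2 \cdot 2\right) - \left(\frac{15}{A} + \frac{A}{z}\right)\right) = - 2 \left(\left(z + 4\right) - \left(\frac{15}{A} + \frac{A}{z}\right)\right) = - 2 \left(\left(4 + z\right) - \left(\frac{15}{A} + \frac{A}{z}\right)\right) = - 2 \left(4 + z - \frac{15}{A} - \frac{A}{z}\right) = -8 - 2 z + \frac{30}{A} + \frac{2 A}{z}$)
$H = -2$ ($H = 10 \left(- \frac{1}{5}\right) = -2$)
$j{\left(d,D \right)} = - \frac{13}{3}$ ($j{\left(d,D \right)} = -8 - 12 + \frac{30}{2} + 2 \cdot 2 \cdot \frac{1}{6} = -8 - 12 + 30 \cdot \frac{1}{2} + 2 \cdot 2 \cdot \frac{1}{6} = -8 - 12 + 15 + \frac{2}{3} = - \frac{13}{3}$)
$j{\left(7,H \right)} - -13908 = - \frac{13}{3} - -13908 = - \frac{13}{3} + 13908 = \frac{41711}{3}$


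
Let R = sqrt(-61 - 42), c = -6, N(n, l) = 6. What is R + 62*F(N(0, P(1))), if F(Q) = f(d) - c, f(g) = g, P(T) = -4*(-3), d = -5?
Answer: 62 + I*sqrt(103) ≈ 62.0 + 10.149*I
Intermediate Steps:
P(T) = 12
F(Q) = 1 (F(Q) = -5 - 1*(-6) = -5 + 6 = 1)
R = I*sqrt(103) (R = sqrt(-103) = I*sqrt(103) ≈ 10.149*I)
R + 62*F(N(0, P(1))) = I*sqrt(103) + 62*1 = I*sqrt(103) + 62 = 62 + I*sqrt(103)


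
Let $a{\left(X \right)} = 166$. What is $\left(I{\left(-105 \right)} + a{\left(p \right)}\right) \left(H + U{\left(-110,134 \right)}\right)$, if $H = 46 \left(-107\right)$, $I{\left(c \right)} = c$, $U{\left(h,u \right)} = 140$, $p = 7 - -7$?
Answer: $-291702$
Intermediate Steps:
$p = 14$ ($p = 7 + 7 = 14$)
$H = -4922$
$\left(I{\left(-105 \right)} + a{\left(p \right)}\right) \left(H + U{\left(-110,134 \right)}\right) = \left(-105 + 166\right) \left(-4922 + 140\right) = 61 \left(-4782\right) = -291702$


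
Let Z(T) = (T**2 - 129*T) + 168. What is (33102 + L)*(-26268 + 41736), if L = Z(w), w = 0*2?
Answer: 514620360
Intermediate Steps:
w = 0
Z(T) = 168 + T**2 - 129*T
L = 168 (L = 168 + 0**2 - 129*0 = 168 + 0 + 0 = 168)
(33102 + L)*(-26268 + 41736) = (33102 + 168)*(-26268 + 41736) = 33270*15468 = 514620360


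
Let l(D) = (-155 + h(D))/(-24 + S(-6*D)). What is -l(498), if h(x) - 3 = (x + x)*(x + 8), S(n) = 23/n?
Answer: 1505426112/71735 ≈ 20986.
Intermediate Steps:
h(x) = 3 + 2*x*(8 + x) (h(x) = 3 + (x + x)*(x + 8) = 3 + (2*x)*(8 + x) = 3 + 2*x*(8 + x))
l(D) = (-152 + 2*D² + 16*D)/(-24 - 23/(6*D)) (l(D) = (-155 + (3 + 2*D² + 16*D))/(-24 + 23/((-6*D))) = (-152 + 2*D² + 16*D)/(-24 + 23*(-1/(6*D))) = (-152 + 2*D² + 16*D)/(-24 - 23/(6*D)))
-l(498) = -12*498*(76 - 1*498² - 8*498)/(23 + 144*498) = -12*498*(76 - 1*248004 - 3984)/(23 + 71712) = -12*498*(76 - 248004 - 3984)/71735 = -12*498*(-251912)/71735 = -1*(-1505426112/71735) = 1505426112/71735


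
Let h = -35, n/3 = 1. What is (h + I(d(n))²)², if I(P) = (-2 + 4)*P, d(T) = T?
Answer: 1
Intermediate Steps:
n = 3 (n = 3*1 = 3)
I(P) = 2*P
(h + I(d(n))²)² = (-35 + (2*3)²)² = (-35 + 6²)² = (-35 + 36)² = 1² = 1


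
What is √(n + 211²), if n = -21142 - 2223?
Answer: 2*√5289 ≈ 145.45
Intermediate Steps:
n = -23365
√(n + 211²) = √(-23365 + 211²) = √(-23365 + 44521) = √21156 = 2*√5289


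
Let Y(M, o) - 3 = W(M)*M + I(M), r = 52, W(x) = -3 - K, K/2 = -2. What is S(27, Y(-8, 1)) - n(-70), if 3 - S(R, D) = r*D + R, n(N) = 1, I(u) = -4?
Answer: 443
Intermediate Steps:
K = -4 (K = 2*(-2) = -4)
W(x) = 1 (W(x) = -3 - 1*(-4) = -3 + 4 = 1)
Y(M, o) = -1 + M (Y(M, o) = 3 + (1*M - 4) = 3 + (M - 4) = 3 + (-4 + M) = -1 + M)
S(R, D) = 3 - R - 52*D (S(R, D) = 3 - (52*D + R) = 3 - (R + 52*D) = 3 + (-R - 52*D) = 3 - R - 52*D)
S(27, Y(-8, 1)) - n(-70) = (3 - 1*27 - 52*(-1 - 8)) - 1*1 = (3 - 27 - 52*(-9)) - 1 = (3 - 27 + 468) - 1 = 444 - 1 = 443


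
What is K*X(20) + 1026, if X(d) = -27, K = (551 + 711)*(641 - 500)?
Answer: -4803408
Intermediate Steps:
K = 177942 (K = 1262*141 = 177942)
K*X(20) + 1026 = 177942*(-27) + 1026 = -4804434 + 1026 = -4803408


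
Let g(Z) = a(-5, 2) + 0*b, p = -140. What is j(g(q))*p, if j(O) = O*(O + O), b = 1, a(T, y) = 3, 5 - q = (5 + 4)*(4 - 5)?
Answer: -2520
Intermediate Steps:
q = 14 (q = 5 - (5 + 4)*(4 - 5) = 5 - 9*(-1) = 5 - 1*(-9) = 5 + 9 = 14)
g(Z) = 3 (g(Z) = 3 + 0*1 = 3 + 0 = 3)
j(O) = 2*O² (j(O) = O*(2*O) = 2*O²)
j(g(q))*p = (2*3²)*(-140) = (2*9)*(-140) = 18*(-140) = -2520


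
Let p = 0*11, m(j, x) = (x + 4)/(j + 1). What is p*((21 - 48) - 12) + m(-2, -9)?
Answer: 5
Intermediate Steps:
m(j, x) = (4 + x)/(1 + j)
p = 0
p*((21 - 48) - 12) + m(-2, -9) = 0*((21 - 48) - 12) + (4 - 9)/(1 - 2) = 0*(-27 - 12) - 5/(-1) = 0*(-39) - 1*(-5) = 0 + 5 = 5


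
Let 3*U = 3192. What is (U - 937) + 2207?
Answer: 2334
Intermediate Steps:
U = 1064 (U = (⅓)*3192 = 1064)
(U - 937) + 2207 = (1064 - 937) + 2207 = 127 + 2207 = 2334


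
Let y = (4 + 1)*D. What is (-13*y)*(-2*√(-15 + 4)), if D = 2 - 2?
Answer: 0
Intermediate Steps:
D = 0
y = 0 (y = (4 + 1)*0 = 5*0 = 0)
(-13*y)*(-2*√(-15 + 4)) = (-13*0)*(-2*√(-15 + 4)) = 0*(-2*I*√11) = 0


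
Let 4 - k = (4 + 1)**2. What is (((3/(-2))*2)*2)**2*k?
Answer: -756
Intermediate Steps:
k = -21 (k = 4 - (4 + 1)**2 = 4 - 1*5**2 = 4 - 1*25 = 4 - 25 = -21)
(((3/(-2))*2)*2)**2*k = (((3/(-2))*2)*2)**2*(-21) = (((3*(-1/2))*2)*2)**2*(-21) = (-3/2*2*2)**2*(-21) = (-3*2)**2*(-21) = (-6)**2*(-21) = 36*(-21) = -756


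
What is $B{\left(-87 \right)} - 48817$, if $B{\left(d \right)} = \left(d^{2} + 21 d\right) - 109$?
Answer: $-43184$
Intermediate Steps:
$B{\left(d \right)} = -109 + d^{2} + 21 d$
$B{\left(-87 \right)} - 48817 = \left(-109 + \left(-87\right)^{2} + 21 \left(-87\right)\right) - 48817 = \left(-109 + 7569 - 1827\right) - 48817 = 5633 - 48817 = -43184$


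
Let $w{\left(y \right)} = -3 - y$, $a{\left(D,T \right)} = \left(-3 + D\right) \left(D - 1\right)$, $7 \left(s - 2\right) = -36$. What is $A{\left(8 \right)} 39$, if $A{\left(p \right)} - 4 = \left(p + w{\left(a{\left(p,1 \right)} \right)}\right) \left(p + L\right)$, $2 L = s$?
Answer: $- \frac{51558}{7} \approx -7365.4$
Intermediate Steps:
$s = - \frac{22}{7}$ ($s = 2 + \frac{1}{7} \left(-36\right) = 2 - \frac{36}{7} = - \frac{22}{7} \approx -3.1429$)
$a{\left(D,T \right)} = \left(-1 + D\right) \left(-3 + D\right)$ ($a{\left(D,T \right)} = \left(-3 + D\right) \left(-1 + D\right) = \left(-1 + D\right) \left(-3 + D\right)$)
$L = - \frac{11}{7}$ ($L = \frac{1}{2} \left(- \frac{22}{7}\right) = - \frac{11}{7} \approx -1.5714$)
$A{\left(p \right)} = 4 + \left(- \frac{11}{7} + p\right) \left(-6 - p^{2} + 5 p\right)$ ($A{\left(p \right)} = 4 + \left(p - \left(6 + p^{2} - 4 p\right)\right) \left(p - \frac{11}{7}\right) = 4 + \left(p - \left(6 + p^{2} - 4 p\right)\right) \left(- \frac{11}{7} + p\right) = 4 + \left(-6 - p^{2} + 5 p\right) \left(- \frac{11}{7} + p\right) = 4 + \left(- \frac{11}{7} + p\right) \left(-6 - p^{2} + 5 p\right)$)
$A{\left(8 \right)} 39 = \left(\frac{94}{7} - 8^{3} - \frac{776}{7} + \frac{46 \cdot 8^{2}}{7}\right) 39 = \left(\frac{94}{7} - 512 - \frac{776}{7} + \frac{46}{7} \cdot 64\right) 39 = \left(\frac{94}{7} - 512 - \frac{776}{7} + \frac{2944}{7}\right) 39 = \left(- \frac{1322}{7}\right) 39 = - \frac{51558}{7}$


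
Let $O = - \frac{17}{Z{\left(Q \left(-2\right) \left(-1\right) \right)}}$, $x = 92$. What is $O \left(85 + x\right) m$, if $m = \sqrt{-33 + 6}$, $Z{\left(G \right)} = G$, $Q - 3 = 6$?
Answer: $- \frac{1003 i \sqrt{3}}{2} \approx - 868.62 i$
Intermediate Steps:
$Q = 9$ ($Q = 3 + 6 = 9$)
$m = 3 i \sqrt{3}$ ($m = \sqrt{-27} = 3 i \sqrt{3} \approx 5.1962 i$)
$O = - \frac{17}{18}$ ($O = - \frac{17}{9 \left(-2\right) \left(-1\right)} = - \frac{17}{\left(-18\right) \left(-1\right)} = - \frac{17}{18} \approx -0.94444$)
$O \left(85 + x\right) m = - \frac{17 \left(85 + 92\right)}{18} \cdot 3 i \sqrt{3} = \left(- \frac{17}{18}\right) 177 \cdot 3 i \sqrt{3} = - \frac{1003 \cdot 3 i \sqrt{3}}{6} = - \frac{1003 i \sqrt{3}}{2}$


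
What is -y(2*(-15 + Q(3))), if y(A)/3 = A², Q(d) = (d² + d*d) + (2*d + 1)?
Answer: -1200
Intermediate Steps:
Q(d) = 1 + 2*d + 2*d² (Q(d) = (d² + d²) + (1 + 2*d) = 2*d² + (1 + 2*d) = 1 + 2*d + 2*d²)
y(A) = 3*A²
-y(2*(-15 + Q(3))) = -3*(2*(-15 + (1 + 2*3 + 2*3²)))² = -3*(2*(-15 + (1 + 6 + 2*9)))² = -3*(2*(-15 + (1 + 6 + 18)))² = -3*(2*(-15 + 25))² = -3*(2*10)² = -3*20² = -3*400 = -1*1200 = -1200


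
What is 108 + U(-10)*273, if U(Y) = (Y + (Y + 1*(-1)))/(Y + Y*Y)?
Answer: 443/10 ≈ 44.300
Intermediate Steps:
U(Y) = (-1 + 2*Y)/(Y + Y²) (U(Y) = (Y + (Y - 1))/(Y + Y²) = (Y + (-1 + Y))/(Y + Y²) = (-1 + 2*Y)/(Y + Y²))
108 + U(-10)*273 = 108 + ((-1 + 2*(-10))/((-10)*(1 - 10)))*273 = 108 - ⅒*(-1 - 20)/(-9)*273 = 108 - ⅒*(-⅑)*(-21)*273 = 108 - 7/30*273 = 108 - 637/10 = 443/10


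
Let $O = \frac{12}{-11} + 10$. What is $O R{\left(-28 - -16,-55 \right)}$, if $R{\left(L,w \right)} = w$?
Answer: $-490$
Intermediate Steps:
$O = \frac{98}{11}$ ($O = 12 \left(- \frac{1}{11}\right) + 10 = - \frac{12}{11} + 10 = \frac{98}{11} \approx 8.9091$)
$O R{\left(-28 - -16,-55 \right)} = \frac{98}{11} \left(-55\right) = -490$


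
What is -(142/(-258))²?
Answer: -5041/16641 ≈ -0.30293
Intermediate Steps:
-(142/(-258))² = -(142*(-1/258))² = -(-71/129)² = -1*5041/16641 = -5041/16641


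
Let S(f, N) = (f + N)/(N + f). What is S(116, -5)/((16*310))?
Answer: 1/4960 ≈ 0.00020161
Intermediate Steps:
S(f, N) = 1 (S(f, N) = (N + f)/(N + f) = 1)
S(116, -5)/((16*310)) = 1/(16*310) = 1/4960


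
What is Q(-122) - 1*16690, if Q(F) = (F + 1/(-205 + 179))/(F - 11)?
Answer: -3037413/182 ≈ -16689.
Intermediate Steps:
Q(F) = (-1/26 + F)/(-11 + F) (Q(F) = (F + 1/(-26))/(-11 + F) = (F - 1/26)/(-11 + F) = (-1/26 + F)/(-11 + F))
Q(-122) - 1*16690 = (-1/26 - 122)/(-11 - 122) - 1*16690 = -3173/26/(-133) - 16690 = -1/133*(-3173/26) - 16690 = 167/182 - 16690 = -3037413/182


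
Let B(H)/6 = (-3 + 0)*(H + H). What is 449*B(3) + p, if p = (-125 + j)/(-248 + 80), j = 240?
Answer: -8146771/168 ≈ -48493.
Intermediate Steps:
p = -115/168 (p = (-125 + 240)/(-248 + 80) = 115/(-168) = 115*(-1/168) = -115/168 ≈ -0.68452)
B(H) = -36*H (B(H) = 6*((-3 + 0)*(H + H)) = 6*(-6*H) = -36*H)
449*B(3) + p = 449*(-36*3) - 115/168 = 449*(-108) - 115/168 = -48492 - 115/168 = -8146771/168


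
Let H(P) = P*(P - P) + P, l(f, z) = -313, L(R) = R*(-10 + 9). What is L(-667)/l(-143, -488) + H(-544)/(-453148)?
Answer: -75519861/35458831 ≈ -2.1298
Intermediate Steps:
L(R) = -R (L(R) = R*(-1) = -R)
H(P) = P (H(P) = P*0 + P = 0 + P = P)
L(-667)/l(-143, -488) + H(-544)/(-453148) = -1*(-667)/(-313) - 544/(-453148) = 667*(-1/313) - 544*(-1/453148) = -667/313 + 136/113287 = -75519861/35458831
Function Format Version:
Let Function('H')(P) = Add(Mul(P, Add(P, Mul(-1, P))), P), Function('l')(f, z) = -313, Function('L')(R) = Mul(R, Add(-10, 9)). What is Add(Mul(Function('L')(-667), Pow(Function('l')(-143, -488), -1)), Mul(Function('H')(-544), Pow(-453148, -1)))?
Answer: Rational(-75519861, 35458831) ≈ -2.1298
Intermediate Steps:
Function('L')(R) = Mul(-1, R) (Function('L')(R) = Mul(R, -1) = Mul(-1, R))
Function('H')(P) = P (Function('H')(P) = Add(Mul(P, 0), P) = Add(0, P) = P)
Add(Mul(Function('L')(-667), Pow(Function('l')(-143, -488), -1)), Mul(Function('H')(-544), Pow(-453148, -1))) = Add(Mul(Mul(-1, -667), Pow(-313, -1)), Mul(-544, Pow(-453148, -1))) = Add(Mul(667, Rational(-1, 313)), Mul(-544, Rational(-1, 453148))) = Add(Rational(-667, 313), Rational(136, 113287)) = Rational(-75519861, 35458831)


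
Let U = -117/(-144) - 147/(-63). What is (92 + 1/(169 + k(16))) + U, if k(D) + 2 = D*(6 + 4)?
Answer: 497819/5232 ≈ 95.149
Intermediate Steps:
U = 151/48 (U = -117*(-1/144) - 147*(-1/63) = 13/16 + 7/3 = 151/48 ≈ 3.1458)
k(D) = -2 + 10*D (k(D) = -2 + D*(6 + 4) = -2 + D*10 = -2 + 10*D)
(92 + 1/(169 + k(16))) + U = (92 + 1/(169 + (-2 + 10*16))) + 151/48 = (92 + 1/(169 + (-2 + 160))) + 151/48 = (92 + 1/(169 + 158)) + 151/48 = (92 + 1/327) + 151/48 = 30085/327 + 151/48 = 497819/5232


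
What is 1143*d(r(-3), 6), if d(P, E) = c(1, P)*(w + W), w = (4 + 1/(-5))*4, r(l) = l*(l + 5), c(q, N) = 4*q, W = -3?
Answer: 278892/5 ≈ 55778.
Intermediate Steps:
r(l) = l*(5 + l)
w = 76/5 (w = (4 - ⅕)*4 = (19/5)*4 = 76/5 ≈ 15.200)
d(P, E) = 244/5 (d(P, E) = (4*1)*(76/5 - 3) = 4*(61/5) = 244/5)
1143*d(r(-3), 6) = 1143*(244/5) = 278892/5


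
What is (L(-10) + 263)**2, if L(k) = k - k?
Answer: 69169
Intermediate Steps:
L(k) = 0
(L(-10) + 263)**2 = (0 + 263)**2 = 263**2 = 69169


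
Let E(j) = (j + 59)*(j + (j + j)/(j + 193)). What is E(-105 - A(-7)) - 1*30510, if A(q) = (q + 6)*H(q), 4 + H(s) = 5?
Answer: -2289510/89 ≈ -25725.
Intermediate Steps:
H(s) = 1 (H(s) = -4 + 5 = 1)
A(q) = 6 + q (A(q) = (q + 6)*1 = (6 + q)*1 = 6 + q)
E(j) = (59 + j)*(j + 2*j/(193 + j)) (E(j) = (59 + j)*(j + (2*j)/(193 + j)) = (59 + j)*(j + 2*j/(193 + j)))
E(-105 - A(-7)) - 1*30510 = (-105 - (6 - 7))*(11505 + (-105 - (6 - 7))**2 + 254*(-105 - (6 - 7)))/(193 + (-105 - (6 - 7))) - 1*30510 = (-105 - 1*(-1))*(11505 + (-105 - 1*(-1))**2 + 254*(-105 - 1*(-1)))/(193 + (-105 - 1*(-1))) - 30510 = (-105 + 1)*(11505 + (-105 + 1)**2 + 254*(-105 + 1))/(193 + (-105 + 1)) - 30510 = -104*(11505 + (-104)**2 + 254*(-104))/(193 - 104) - 30510 = -104*(11505 + 10816 - 26416)/89 - 30510 = -104*1/89*(-4095) - 30510 = 425880/89 - 30510 = -2289510/89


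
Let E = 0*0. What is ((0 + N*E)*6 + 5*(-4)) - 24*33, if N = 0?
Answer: -812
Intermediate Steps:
E = 0
((0 + N*E)*6 + 5*(-4)) - 24*33 = ((0 + 0*0)*6 + 5*(-4)) - 24*33 = ((0 + 0)*6 - 20) - 792 = (0*6 - 20) - 792 = (0 - 20) - 792 = -20 - 792 = -812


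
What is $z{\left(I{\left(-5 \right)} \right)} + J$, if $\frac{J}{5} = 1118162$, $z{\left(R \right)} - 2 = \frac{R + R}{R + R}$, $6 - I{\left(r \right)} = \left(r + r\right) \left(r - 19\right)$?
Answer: $5590813$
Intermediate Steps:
$I{\left(r \right)} = 6 - 2 r \left(-19 + r\right)$ ($I{\left(r \right)} = 6 - \left(r + r\right) \left(r - 19\right) = 6 - 2 r \left(-19 + r\right)$)
$z{\left(R \right)} = 3$ ($z{\left(R \right)} = 2 + \frac{R + R}{R + R} = 2 + \frac{2 R}{2 R} = 2 + 2 R \frac{1}{2 R} = 2 + 1 = 3$)
$J = 5590810$ ($J = 5 \cdot 1118162 = 5590810$)
$z{\left(I{\left(-5 \right)} \right)} + J = 3 + 5590810 = 5590813$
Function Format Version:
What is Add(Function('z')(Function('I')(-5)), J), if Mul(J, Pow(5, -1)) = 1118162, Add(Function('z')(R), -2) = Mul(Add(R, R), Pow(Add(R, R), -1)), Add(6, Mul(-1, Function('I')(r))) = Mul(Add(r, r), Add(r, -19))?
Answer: 5590813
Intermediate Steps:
Function('I')(r) = Add(6, Mul(-2, r, Add(-19, r))) (Function('I')(r) = Add(6, Mul(-1, Mul(Add(r, r), Add(r, -19)))) = Add(6, Mul(-1, Mul(Mul(2, r), Add(-19, r)))) = Add(6, Mul(-1, Mul(2, r, Add(-19, r)))) = Add(6, Mul(-2, r, Add(-19, r))))
Function('z')(R) = 3 (Function('z')(R) = Add(2, Mul(Add(R, R), Pow(Add(R, R), -1))) = Add(2, Mul(Mul(2, R), Pow(Mul(2, R), -1))) = Add(2, Mul(Mul(2, R), Mul(Rational(1, 2), Pow(R, -1)))) = Add(2, 1) = 3)
J = 5590810 (J = Mul(5, 1118162) = 5590810)
Add(Function('z')(Function('I')(-5)), J) = Add(3, 5590810) = 5590813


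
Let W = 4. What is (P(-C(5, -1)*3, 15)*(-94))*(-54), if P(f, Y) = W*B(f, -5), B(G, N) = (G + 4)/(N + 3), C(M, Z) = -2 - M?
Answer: -253800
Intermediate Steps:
B(G, N) = (4 + G)/(3 + N)
P(f, Y) = -8 - 2*f (P(f, Y) = 4*((4 + f)/(3 - 5)) = 4*((4 + f)/(-2)) = 4*(-(4 + f)/2) = 4*(-2 - f/2) = -8 - 2*f)
(P(-C(5, -1)*3, 15)*(-94))*(-54) = ((-8 - 2*(-(-2 - 1*5))*3)*(-94))*(-54) = ((-8 - 2*(-(-2 - 5))*3)*(-94))*(-54) = ((-8 - 2*(-1*(-7))*3)*(-94))*(-54) = ((-8 - 14*3)*(-94))*(-54) = ((-8 - 2*21)*(-94))*(-54) = ((-8 - 42)*(-94))*(-54) = -50*(-94)*(-54) = 4700*(-54) = -253800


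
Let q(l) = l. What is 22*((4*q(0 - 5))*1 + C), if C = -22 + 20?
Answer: -484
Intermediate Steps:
C = -2
22*((4*q(0 - 5))*1 + C) = 22*((4*(0 - 5))*1 - 2) = 22*((4*(-5))*1 - 2) = 22*(-20*1 - 2) = 22*(-20 - 2) = 22*(-22) = -484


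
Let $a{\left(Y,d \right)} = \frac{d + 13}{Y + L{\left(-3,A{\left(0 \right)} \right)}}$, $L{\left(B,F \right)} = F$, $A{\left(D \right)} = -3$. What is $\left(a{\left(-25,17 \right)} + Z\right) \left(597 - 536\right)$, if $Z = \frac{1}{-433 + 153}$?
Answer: $- \frac{2623}{40} \approx -65.575$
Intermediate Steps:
$Z = - \frac{1}{280}$ ($Z = \frac{1}{-280} = - \frac{1}{280} \approx -0.0035714$)
$a{\left(Y,d \right)} = \frac{13 + d}{-3 + Y}$ ($a{\left(Y,d \right)} = \frac{d + 13}{Y - 3} = \frac{13 + d}{-3 + Y}$)
$\left(a{\left(-25,17 \right)} + Z\right) \left(597 - 536\right) = \left(\frac{13 + 17}{-3 - 25} - \frac{1}{280}\right) \left(597 - 536\right) = \left(\frac{1}{-28} \cdot 30 - \frac{1}{280}\right) 61 = \left(\left(- \frac{1}{28}\right) 30 - \frac{1}{280}\right) 61 = \left(- \frac{15}{14} - \frac{1}{280}\right) 61 = \left(- \frac{43}{40}\right) 61 = - \frac{2623}{40}$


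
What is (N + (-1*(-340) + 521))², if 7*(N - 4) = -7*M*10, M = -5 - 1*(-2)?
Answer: 801025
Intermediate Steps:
M = -3 (M = -5 + 2 = -3)
N = 34 (N = 4 + (-7*(-3)*10)/7 = 4 + (21*10)/7 = 4 + (⅐)*210 = 4 + 30 = 34)
(N + (-1*(-340) + 521))² = (34 + (-1*(-340) + 521))² = (34 + (340 + 521))² = (34 + 861)² = 895² = 801025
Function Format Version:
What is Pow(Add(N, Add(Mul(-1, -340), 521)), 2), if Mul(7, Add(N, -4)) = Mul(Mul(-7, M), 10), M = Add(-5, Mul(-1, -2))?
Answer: 801025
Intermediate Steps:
M = -3 (M = Add(-5, 2) = -3)
N = 34 (N = Add(4, Mul(Rational(1, 7), Mul(Mul(-7, -3), 10))) = Add(4, Mul(Rational(1, 7), Mul(21, 10))) = Add(4, Mul(Rational(1, 7), 210)) = Add(4, 30) = 34)
Pow(Add(N, Add(Mul(-1, -340), 521)), 2) = Pow(Add(34, Add(Mul(-1, -340), 521)), 2) = Pow(Add(34, Add(340, 521)), 2) = Pow(Add(34, 861), 2) = Pow(895, 2) = 801025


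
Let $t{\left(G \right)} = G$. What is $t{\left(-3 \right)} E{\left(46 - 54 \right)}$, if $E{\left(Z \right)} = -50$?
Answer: $150$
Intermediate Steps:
$t{\left(-3 \right)} E{\left(46 - 54 \right)} = \left(-3\right) \left(-50\right) = 150$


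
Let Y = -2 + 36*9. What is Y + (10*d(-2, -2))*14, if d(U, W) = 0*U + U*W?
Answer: 882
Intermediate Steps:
d(U, W) = U*W (d(U, W) = 0 + U*W = U*W)
Y = 322 (Y = -2 + 324 = 322)
Y + (10*d(-2, -2))*14 = 322 + (10*(-2*(-2)))*14 = 322 + (10*4)*14 = 322 + 40*14 = 322 + 560 = 882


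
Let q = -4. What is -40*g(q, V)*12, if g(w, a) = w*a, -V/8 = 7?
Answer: -107520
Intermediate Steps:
V = -56 (V = -8*7 = -56)
g(w, a) = a*w
-40*g(q, V)*12 = -(-2240)*(-4)*12 = -40*224*12 = -8960*12 = -107520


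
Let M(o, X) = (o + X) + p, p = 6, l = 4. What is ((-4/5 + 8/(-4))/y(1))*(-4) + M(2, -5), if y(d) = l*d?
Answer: 29/5 ≈ 5.8000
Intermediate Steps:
M(o, X) = 6 + X + o (M(o, X) = (o + X) + 6 = (X + o) + 6 = 6 + X + o)
y(d) = 4*d
((-4/5 + 8/(-4))/y(1))*(-4) + M(2, -5) = ((-4/5 + 8/(-4))/((4*1)))*(-4) + (6 - 5 + 2) = ((-4*⅕ + 8*(-¼))/4)*(-4) + 3 = ((-⅘ - 2)*(¼))*(-4) + 3 = -14/5*¼*(-4) + 3 = -7/10*(-4) + 3 = 14/5 + 3 = 29/5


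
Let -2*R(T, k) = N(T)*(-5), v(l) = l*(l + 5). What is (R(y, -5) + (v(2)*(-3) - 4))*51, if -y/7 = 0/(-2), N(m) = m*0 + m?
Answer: -2346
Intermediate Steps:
N(m) = m (N(m) = 0 + m = m)
v(l) = l*(5 + l)
y = 0 (y = -0/(-2) = -0*(-1)/2 = -7*0 = 0)
R(T, k) = 5*T/2 (R(T, k) = -T*(-5)/2 = -(-5)*T/2 = 5*T/2)
(R(y, -5) + (v(2)*(-3) - 4))*51 = ((5/2)*0 + ((2*(5 + 2))*(-3) - 4))*51 = (0 + ((2*7)*(-3) - 4))*51 = (0 + (14*(-3) - 4))*51 = (0 + (-42 - 4))*51 = (0 - 46)*51 = -46*51 = -2346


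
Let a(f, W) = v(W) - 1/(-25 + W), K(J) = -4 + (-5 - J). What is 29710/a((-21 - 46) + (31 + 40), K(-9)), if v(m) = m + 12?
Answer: 742750/301 ≈ 2467.6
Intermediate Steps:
K(J) = -9 - J
v(m) = 12 + m
a(f, W) = 12 + W - 1/(-25 + W) (a(f, W) = (12 + W) - 1/(-25 + W) = 12 + W - 1/(-25 + W))
29710/a((-21 - 46) + (31 + 40), K(-9)) = 29710/(((-301 + (-9 - 1*(-9))² - 13*(-9 - 1*(-9)))/(-25 + (-9 - 1*(-9))))) = 29710/(((-301 + (-9 + 9)² - 13*(-9 + 9))/(-25 + (-9 + 9)))) = 29710/(((-301 + 0² - 13*0)/(-25 + 0))) = 29710/(((-301 + 0 + 0)/(-25))) = 29710/((-1/25*(-301))) = 29710/(301/25) = 29710*(25/301) = 742750/301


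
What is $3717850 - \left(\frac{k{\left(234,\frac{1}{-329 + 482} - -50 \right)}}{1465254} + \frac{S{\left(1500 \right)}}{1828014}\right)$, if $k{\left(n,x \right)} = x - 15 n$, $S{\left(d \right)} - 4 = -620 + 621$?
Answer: $\frac{126968059443139801483}{34150936525839} \approx 3.7178 \cdot 10^{6}$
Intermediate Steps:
$S{\left(d \right)} = 5$ ($S{\left(d \right)} = 4 + \left(-620 + 621\right) = 4 + 1 = 5$)
$3717850 - \left(\frac{k{\left(234,\frac{1}{-329 + 482} - -50 \right)}}{1465254} + \frac{S{\left(1500 \right)}}{1828014}\right) = 3717850 - \left(\frac{\left(\frac{1}{-329 + 482} - -50\right) - 3510}{1465254} + \frac{5}{1828014}\right) = 3717850 - \left(\left(\left(\frac{1}{153} + 50\right) - 3510\right) \frac{1}{1465254} + 5 \cdot \frac{1}{1828014}\right) = 3717850 - \left(\left(\left(\frac{1}{153} + 50\right) - 3510\right) \frac{1}{1465254} + \frac{5}{1828014}\right) = 3717850 - \left(\left(\frac{7651}{153} - 3510\right) \frac{1}{1465254} + \frac{5}{1828014}\right) = 3717850 - \left(\left(- \frac{529379}{153}\right) \frac{1}{1465254} + \frac{5}{1828014}\right) = 3717850 - \left(- \frac{529379}{224183862} + \frac{5}{1828014}\right) = 3717850 - - \frac{80549275333}{34150936525839} = 3717850 + \frac{80549275333}{34150936525839} = \frac{126968059443139801483}{34150936525839}$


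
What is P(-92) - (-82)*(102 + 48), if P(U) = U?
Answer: 12208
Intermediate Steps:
P(-92) - (-82)*(102 + 48) = -92 - (-82)*(102 + 48) = -92 - (-82)*150 = -92 - 1*(-12300) = -92 + 12300 = 12208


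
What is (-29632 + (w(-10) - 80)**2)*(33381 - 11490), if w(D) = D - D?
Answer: -508571712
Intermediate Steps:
w(D) = 0
(-29632 + (w(-10) - 80)**2)*(33381 - 11490) = (-29632 + (0 - 80)**2)*(33381 - 11490) = (-29632 + (-80)**2)*21891 = (-29632 + 6400)*21891 = -23232*21891 = -508571712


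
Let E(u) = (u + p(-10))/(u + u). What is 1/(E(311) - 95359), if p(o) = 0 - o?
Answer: -622/59312977 ≈ -1.0487e-5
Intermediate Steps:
p(o) = -o
E(u) = (10 + u)/(2*u) (E(u) = (u - 1*(-10))/(u + u) = (u + 10)/((2*u)) = (10 + u)*(1/(2*u)) = (10 + u)/(2*u))
1/(E(311) - 95359) = 1/((½)*(10 + 311)/311 - 95359) = 1/((½)*(1/311)*321 - 95359) = 1/(321/622 - 95359) = 1/(-59312977/622) = -622/59312977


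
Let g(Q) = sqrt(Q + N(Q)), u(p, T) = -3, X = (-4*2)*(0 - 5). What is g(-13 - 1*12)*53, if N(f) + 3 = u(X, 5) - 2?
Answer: 53*I*sqrt(33) ≈ 304.46*I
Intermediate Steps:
X = 40 (X = -8*(-5) = 40)
N(f) = -8 (N(f) = -3 + (-3 - 2) = -3 - 5 = -8)
g(Q) = sqrt(-8 + Q) (g(Q) = sqrt(Q - 8) = sqrt(-8 + Q))
g(-13 - 1*12)*53 = sqrt(-8 + (-13 - 1*12))*53 = sqrt(-8 + (-13 - 12))*53 = sqrt(-8 - 25)*53 = sqrt(-33)*53 = (I*sqrt(33))*53 = 53*I*sqrt(33)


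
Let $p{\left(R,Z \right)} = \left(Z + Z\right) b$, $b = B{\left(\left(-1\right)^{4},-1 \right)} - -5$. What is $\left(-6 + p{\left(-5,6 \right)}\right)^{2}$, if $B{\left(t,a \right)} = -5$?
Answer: $36$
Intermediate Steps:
$b = 0$ ($b = -5 - -5 = -5 + 5 = 0$)
$p{\left(R,Z \right)} = 0$ ($p{\left(R,Z \right)} = \left(Z + Z\right) 0 = 2 Z 0 = 0$)
$\left(-6 + p{\left(-5,6 \right)}\right)^{2} = \left(-6 + 0\right)^{2} = \left(-6\right)^{2} = 36$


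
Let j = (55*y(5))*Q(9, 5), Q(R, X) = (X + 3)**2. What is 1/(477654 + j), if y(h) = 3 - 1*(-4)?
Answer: 1/502294 ≈ 1.9909e-6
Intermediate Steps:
y(h) = 7 (y(h) = 3 + 4 = 7)
Q(R, X) = (3 + X)**2
j = 24640 (j = (55*7)*(3 + 5)**2 = 385*8**2 = 385*64 = 24640)
1/(477654 + j) = 1/(477654 + 24640) = 1/502294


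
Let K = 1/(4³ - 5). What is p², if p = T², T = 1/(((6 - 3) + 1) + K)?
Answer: 12117361/3154956561 ≈ 0.0038407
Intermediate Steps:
K = 1/59 (K = 1/(64 - 5) = 1/59 ≈ 0.016949)
T = 59/237 (T = 1/(((6 - 3) + 1) + 1/59) = 1/((3 + 1) + 1/59) = 1/(4 + 1/59) = 1/(237/59) = 59/237 ≈ 0.24895)
p = 3481/56169 (p = (59/237)² = 3481/56169 ≈ 0.061974)
p² = (3481/56169)² = 12117361/3154956561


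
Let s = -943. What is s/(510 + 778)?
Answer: -41/56 ≈ -0.73214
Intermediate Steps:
s/(510 + 778) = -943/(510 + 778) = -943/1288 = -943*1/1288 = -41/56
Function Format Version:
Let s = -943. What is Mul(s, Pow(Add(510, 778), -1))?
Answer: Rational(-41, 56) ≈ -0.73214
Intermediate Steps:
Mul(s, Pow(Add(510, 778), -1)) = Mul(-943, Pow(Add(510, 778), -1)) = Mul(-943, Pow(1288, -1)) = Mul(-943, Rational(1, 1288)) = Rational(-41, 56)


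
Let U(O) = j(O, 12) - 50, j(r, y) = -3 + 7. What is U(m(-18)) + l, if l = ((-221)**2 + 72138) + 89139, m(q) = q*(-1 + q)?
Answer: 210072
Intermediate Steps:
j(r, y) = 4
U(O) = -46 (U(O) = 4 - 50 = -46)
l = 210118 (l = (48841 + 72138) + 89139 = 120979 + 89139 = 210118)
U(m(-18)) + l = -46 + 210118 = 210072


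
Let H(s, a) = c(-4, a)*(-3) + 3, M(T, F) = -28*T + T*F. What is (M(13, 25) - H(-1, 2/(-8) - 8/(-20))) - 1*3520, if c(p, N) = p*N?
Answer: -17819/5 ≈ -3563.8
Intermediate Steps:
c(p, N) = N*p
M(T, F) = -28*T + F*T
H(s, a) = 3 + 12*a (H(s, a) = (a*(-4))*(-3) + 3 = -4*a*(-3) + 3 = 12*a + 3 = 3 + 12*a)
(M(13, 25) - H(-1, 2/(-8) - 8/(-20))) - 1*3520 = (13*(-28 + 25) - (3 + 12*(2/(-8) - 8/(-20)))) - 1*3520 = (13*(-3) - (3 + 12*(2*(-⅛) - 8*(-1/20)))) - 3520 = (-39 - (3 + 12*(-¼ + ⅖))) - 3520 = (-39 - (3 + 12*(3/20))) - 3520 = (-39 - (3 + 9/5)) - 3520 = (-39 - 1*24/5) - 3520 = (-39 - 24/5) - 3520 = -219/5 - 3520 = -17819/5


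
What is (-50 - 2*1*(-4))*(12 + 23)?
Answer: -1470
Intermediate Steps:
(-50 - 2*1*(-4))*(12 + 23) = (-50 - 2*(-4))*35 = (-50 + 8)*35 = -42*35 = -1470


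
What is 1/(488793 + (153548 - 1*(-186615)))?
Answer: 1/828956 ≈ 1.2063e-6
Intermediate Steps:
1/(488793 + (153548 - 1*(-186615))) = 1/(488793 + (153548 + 186615)) = 1/(488793 + 340163) = 1/828956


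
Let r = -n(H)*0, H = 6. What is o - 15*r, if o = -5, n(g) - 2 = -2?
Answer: -5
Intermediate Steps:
n(g) = 0 (n(g) = 2 - 2 = 0)
r = 0 (r = -1*0*0 = 0*0 = 0)
o - 15*r = -5 - 15*0 = -5 + 0 = -5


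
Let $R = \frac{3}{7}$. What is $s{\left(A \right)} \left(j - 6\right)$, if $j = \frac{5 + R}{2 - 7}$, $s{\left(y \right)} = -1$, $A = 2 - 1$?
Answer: $\frac{248}{35} \approx 7.0857$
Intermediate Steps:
$A = 1$
$R = \frac{3}{7}$ ($R = 3 \cdot \frac{1}{7} = \frac{3}{7} \approx 0.42857$)
$j = - \frac{38}{35}$ ($j = \frac{5 + \frac{3}{7}}{2 - 7} = \frac{38}{7 \left(-5\right)} = \frac{38}{7} \left(- \frac{1}{5}\right) = - \frac{38}{35} \approx -1.0857$)
$s{\left(A \right)} \left(j - 6\right) = - (- \frac{38}{35} - 6) = \left(-1\right) \left(- \frac{248}{35}\right) = \frac{248}{35}$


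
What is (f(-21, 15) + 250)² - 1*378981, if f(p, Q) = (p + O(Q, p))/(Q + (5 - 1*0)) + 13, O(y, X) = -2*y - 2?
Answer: -124479551/400 ≈ -3.1120e+5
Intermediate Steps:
O(y, X) = -2 - 2*y
f(p, Q) = 13 + (-2 + p - 2*Q)/(5 + Q) (f(p, Q) = (p + (-2 - 2*Q))/(Q + (5 - 1*0)) + 13 = (-2 + p - 2*Q)/(Q + (5 + 0)) + 13 = (-2 + p - 2*Q)/(Q + 5) + 13 = (-2 + p - 2*Q)/(5 + Q) + 13 = 13 + (-2 + p - 2*Q)/(5 + Q))
(f(-21, 15) + 250)² - 1*378981 = ((63 - 21 + 11*15)/(5 + 15) + 250)² - 1*378981 = ((63 - 21 + 165)/20 + 250)² - 378981 = ((1/20)*207 + 250)² - 378981 = (207/20 + 250)² - 378981 = (5207/20)² - 378981 = 27112849/400 - 378981 = -124479551/400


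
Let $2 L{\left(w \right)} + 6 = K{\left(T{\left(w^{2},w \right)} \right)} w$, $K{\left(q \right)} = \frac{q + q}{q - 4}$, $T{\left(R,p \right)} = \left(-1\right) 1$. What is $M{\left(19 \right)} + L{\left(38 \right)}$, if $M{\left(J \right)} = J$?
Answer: $\frac{118}{5} \approx 23.6$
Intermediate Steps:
$T{\left(R,p \right)} = -1$
$K{\left(q \right)} = \frac{2 q}{-4 + q}$
$L{\left(w \right)} = -3 + \frac{w}{5}$ ($L{\left(w \right)} = -3 + \frac{2 \left(-1\right) \frac{1}{-4 - 1} w}{2} = -3 + \frac{2 \left(-1\right) \frac{1}{-5} w}{2} = -3 + \frac{2 \left(-1\right) \left(- \frac{1}{5}\right) w}{2} = -3 + \frac{\frac{2}{5} w}{2} = -3 + \frac{w}{5}$)
$M{\left(19 \right)} + L{\left(38 \right)} = 19 + \left(-3 + \frac{1}{5} \cdot 38\right) = 19 + \left(-3 + \frac{38}{5}\right) = 19 + \frac{23}{5} = \frac{118}{5}$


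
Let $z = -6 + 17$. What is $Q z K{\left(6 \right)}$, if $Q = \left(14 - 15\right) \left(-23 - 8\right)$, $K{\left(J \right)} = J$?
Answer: $2046$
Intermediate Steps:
$Q = 31$ ($Q = \left(-1\right) \left(-31\right) = 31$)
$z = 11$
$Q z K{\left(6 \right)} = 31 \cdot 11 \cdot 6 = 341 \cdot 6 = 2046$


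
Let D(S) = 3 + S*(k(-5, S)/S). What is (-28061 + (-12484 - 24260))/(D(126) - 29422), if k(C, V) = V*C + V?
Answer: 64805/29923 ≈ 2.1657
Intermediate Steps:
k(C, V) = V + C*V (k(C, V) = C*V + V = V + C*V)
D(S) = 3 - 4*S (D(S) = 3 + S*((S*(1 - 5))/S) = 3 + S*((S*(-4))/S) = 3 + S*((-4*S)/S) = 3 + S*(-4) = 3 - 4*S)
(-28061 + (-12484 - 24260))/(D(126) - 29422) = (-28061 + (-12484 - 24260))/((3 - 4*126) - 29422) = (-28061 - 36744)/((3 - 504) - 29422) = -64805/(-501 - 29422) = -64805/(-29923) = -64805*(-1/29923) = 64805/29923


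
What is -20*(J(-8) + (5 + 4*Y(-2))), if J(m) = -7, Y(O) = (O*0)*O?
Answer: 40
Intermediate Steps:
Y(O) = 0 (Y(O) = 0*O = 0)
-20*(J(-8) + (5 + 4*Y(-2))) = -20*(-7 + (5 + 4*0)) = -20*(-7 + (5 + 0)) = -20*(-7 + 5) = -20*(-2) = 40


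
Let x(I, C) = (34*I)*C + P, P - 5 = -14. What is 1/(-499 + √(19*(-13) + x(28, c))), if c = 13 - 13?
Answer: -499/249257 - 16*I/249257 ≈ -0.0020019 - 6.4191e-5*I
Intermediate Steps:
c = 0
P = -9 (P = 5 - 14 = -9)
x(I, C) = -9 + 34*C*I (x(I, C) = (34*I)*C - 9 = 34*C*I - 9 = -9 + 34*C*I)
1/(-499 + √(19*(-13) + x(28, c))) = 1/(-499 + √(19*(-13) + (-9 + 34*0*28))) = 1/(-499 + √(-247 + (-9 + 0))) = 1/(-499 + √(-247 - 9)) = 1/(-499 + √(-256)) = 1/(-499 + 16*I) = (-499 - 16*I)/249257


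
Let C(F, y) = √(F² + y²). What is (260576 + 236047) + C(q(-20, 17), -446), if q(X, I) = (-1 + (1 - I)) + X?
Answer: 496623 + √200285 ≈ 4.9707e+5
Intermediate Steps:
q(X, I) = X - I (q(X, I) = -I + X = X - I)
(260576 + 236047) + C(q(-20, 17), -446) = (260576 + 236047) + √((-20 - 1*17)² + (-446)²) = 496623 + √((-20 - 17)² + 198916) = 496623 + √((-37)² + 198916) = 496623 + √(1369 + 198916) = 496623 + √200285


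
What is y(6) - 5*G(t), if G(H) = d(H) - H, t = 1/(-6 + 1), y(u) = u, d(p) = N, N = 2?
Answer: -5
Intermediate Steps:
d(p) = 2
t = -1/5 (t = 1/(-5) = -1/5 ≈ -0.20000)
G(H) = 2 - H
y(6) - 5*G(t) = 6 - 5*(2 - 1*(-1/5)) = 6 - 5*(2 + 1/5) = 6 - 5*11/5 = 6 - 11 = -5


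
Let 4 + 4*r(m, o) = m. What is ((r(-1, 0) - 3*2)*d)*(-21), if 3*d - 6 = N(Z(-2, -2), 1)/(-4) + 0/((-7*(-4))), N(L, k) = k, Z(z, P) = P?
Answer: 4669/16 ≈ 291.81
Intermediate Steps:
r(m, o) = -1 + m/4
d = 23/12 (d = 2 + (1/(-4) + 0/((-7*(-4))))/3 = 2 + (1*(-1/4) + 0/28)/3 = 2 + (-1/4 + 0*(1/28))/3 = 2 + (-1/4 + 0)/3 = 2 + (1/3)*(-1/4) = 2 - 1/12 = 23/12 ≈ 1.9167)
((r(-1, 0) - 3*2)*d)*(-21) = (((-1 + (1/4)*(-1)) - 3*2)*(23/12))*(-21) = (((-1 - 1/4) - 6)*(23/12))*(-21) = ((-5/4 - 6)*(23/12))*(-21) = -29/4*23/12*(-21) = -667/48*(-21) = 4669/16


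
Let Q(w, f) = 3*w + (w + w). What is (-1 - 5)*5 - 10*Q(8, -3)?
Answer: -430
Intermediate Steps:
Q(w, f) = 5*w (Q(w, f) = 3*w + 2*w = 5*w)
(-1 - 5)*5 - 10*Q(8, -3) = (-1 - 5)*5 - 50*8 = -6*5 - 10*40 = -30 - 400 = -430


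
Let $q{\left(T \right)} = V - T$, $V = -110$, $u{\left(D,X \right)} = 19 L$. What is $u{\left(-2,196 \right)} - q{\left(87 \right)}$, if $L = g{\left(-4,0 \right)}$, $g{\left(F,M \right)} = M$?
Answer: $197$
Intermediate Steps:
$L = 0$
$u{\left(D,X \right)} = 0$ ($u{\left(D,X \right)} = 19 \cdot 0 = 0$)
$q{\left(T \right)} = -110 - T$
$u{\left(-2,196 \right)} - q{\left(87 \right)} = 0 - \left(-110 - 87\right) = 0 - -197 = 0 + 197 = 197$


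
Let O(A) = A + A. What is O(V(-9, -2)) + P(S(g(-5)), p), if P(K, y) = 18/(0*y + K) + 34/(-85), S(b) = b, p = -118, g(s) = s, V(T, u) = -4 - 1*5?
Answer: -22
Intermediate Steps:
V(T, u) = -9 (V(T, u) = -4 - 5 = -9)
O(A) = 2*A
P(K, y) = -⅖ + 18/K (P(K, y) = 18/(0 + K) + 34*(-1/85) = 18/K - ⅖ = -⅖ + 18/K)
O(V(-9, -2)) + P(S(g(-5)), p) = 2*(-9) + (-⅖ + 18/(-5)) = -18 + (-⅖ + 18*(-⅕)) = -18 + (-⅖ - 18/5) = -18 - 4 = -22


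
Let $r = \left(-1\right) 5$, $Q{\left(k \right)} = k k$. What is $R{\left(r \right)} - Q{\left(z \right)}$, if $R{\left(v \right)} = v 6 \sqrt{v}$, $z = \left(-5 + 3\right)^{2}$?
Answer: $-16 - 30 i \sqrt{5} \approx -16.0 - 67.082 i$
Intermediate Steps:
$z = 4$ ($z = \left(-2\right)^{2} = 4$)
$Q{\left(k \right)} = k^{2}$
$r = -5$
$R{\left(v \right)} = 6 v^{\frac{3}{2}}$ ($R{\left(v \right)} = 6 v \sqrt{v} = 6 v^{\frac{3}{2}}$)
$R{\left(r \right)} - Q{\left(z \right)} = 6 \left(-5\right)^{\frac{3}{2}} - 4^{2} = 6 \left(- 5 i \sqrt{5}\right) - 16 = - 30 i \sqrt{5} - 16 = -16 - 30 i \sqrt{5}$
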